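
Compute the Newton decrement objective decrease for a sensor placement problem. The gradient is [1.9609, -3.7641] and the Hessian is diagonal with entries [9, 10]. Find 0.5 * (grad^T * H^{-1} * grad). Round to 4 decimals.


Step 1: H is diagonal, so H^(-1) * g = [0.2179, -0.3764].
Step 2: g^T H^(-1) g = sum_i g_i^2 / H_ii
  = (1.9609)^2/9 + (-3.7641)^2/10
  = 0.4272 + 1.4168 = 1.8441
Step 3: Objective decrease = 0.5 * g^T H^(-1) g = 0.922


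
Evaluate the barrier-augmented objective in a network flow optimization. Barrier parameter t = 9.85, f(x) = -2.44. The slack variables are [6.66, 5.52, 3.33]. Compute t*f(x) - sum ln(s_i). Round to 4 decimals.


Step 1: Compute log-barrier.
ln values: [1.8961, 1.7084, 1.203]
phi = -(1.8961 + 1.7084 + 1.203) = -4.8075
Step 2: Compute augmented objective.
t*f(x) = 9.85*-2.44 = -24.034
Total = -24.034 - 4.8075 = -28.8415


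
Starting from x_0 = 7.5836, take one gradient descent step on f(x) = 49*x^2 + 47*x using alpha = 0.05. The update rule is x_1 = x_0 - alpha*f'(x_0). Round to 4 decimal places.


We compute the gradient at x_0 and apply the update.
f'(x) = 98*x + 47
f'(7.5836) = 98*7.5836 + 47 = 790.1928
x_1 = 7.5836 - 0.05*790.1928 = -31.926


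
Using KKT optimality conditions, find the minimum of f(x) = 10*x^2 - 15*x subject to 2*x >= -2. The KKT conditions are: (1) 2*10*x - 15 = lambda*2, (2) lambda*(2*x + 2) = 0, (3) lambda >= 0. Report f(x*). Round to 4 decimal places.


Step 1: Try lambda = 0 (constraint inactive).
Stationarity: 2*10*x - 15 = 0
x* = 15/(2*10) = 0.75
Check constraint: 2*0.75 = 1.5 >= -2 -- satisfied.
Step 2: Compute optimal value.
f(x*) = 10*0.75^2 - 15*0.75 = -5.625


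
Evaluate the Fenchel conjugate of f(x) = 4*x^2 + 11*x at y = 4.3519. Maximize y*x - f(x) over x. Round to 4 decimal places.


f*(y) = sup_x {y*x - a*x^2 - b*x} = sup_x {(y-b)*x - a*x^2}
FOC: (y - b) - 2a*x = 0 => x* = (y - b)/(2a)
x* = (4.3519 - 11)/(2*4) = -0.831
f*(4.3519) = (y-b)^2/(4a) = (4.3519 - 11)^2/(4*4)
= 44.1972/16 = 2.7623


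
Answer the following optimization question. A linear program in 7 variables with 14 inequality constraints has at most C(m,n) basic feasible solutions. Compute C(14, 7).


Each vertex corresponds to some choice of n active constraints out of m, so the number of vertices is at most C(m, n) = m! / (n!(m-n)!).
m = 14, n = 7
Numerator: 14 * 13 * 12 * 11 * 10 * 9 * 8
Denominator: 7! = 5040
C(14, 7) = 3432


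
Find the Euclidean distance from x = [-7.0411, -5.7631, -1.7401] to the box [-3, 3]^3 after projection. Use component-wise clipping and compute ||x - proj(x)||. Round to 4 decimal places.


Project each component onto [-3, 3].
clip(-7.0411) = -3.0, clip(-5.7631) = -3.0, clip(-1.7401) = -1.7401
Projection = [-3.0, -3.0, -1.7401]
Squared diffs: [16.3305, 7.6347, 0.0]
Distance = sqrt(23.9652) = 4.8954


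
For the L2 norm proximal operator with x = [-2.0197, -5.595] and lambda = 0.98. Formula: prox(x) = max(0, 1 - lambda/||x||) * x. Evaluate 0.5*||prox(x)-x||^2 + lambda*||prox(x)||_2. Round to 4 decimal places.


Step 1: Compute ||x||.
||x|| = 5.9484
Step 2: Compute scaling factor.
scale = max(0, 1 - 0.98/5.9484) = 0.8352
Step 3: prox(x) = [-1.687, -4.6732]
||prox(x)|| = 4.9684
Step 4: Proximal objective.
0.5*||prox-x||^2 = 0.4802
lambda*||prox|| = 4.869
Total = 5.3492


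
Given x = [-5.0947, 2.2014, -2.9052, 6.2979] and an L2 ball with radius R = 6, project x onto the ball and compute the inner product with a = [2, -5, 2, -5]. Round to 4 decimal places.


Step 1: Compute ||x|| (intermediates to 6 decimals).
||x|| = sqrt((-5.0947)^2 + 2.2014^2 + (-2.9052)^2 + 6.2979^2) = 8.882897
Step 2: Project.
Since ||x|| > R, scale = R/||x|| = 6/8.882897 = 0.675455, proj(x) = scale * x
proj(x) = [-3.441241, 1.486947, -1.962332, 4.253948]
Step 3: Dot product.
a^T * proj(x) = 2*(-3.441241) - 5*1.486947 + 2*(-1.962332) - 5*4.253948 = -39.5116


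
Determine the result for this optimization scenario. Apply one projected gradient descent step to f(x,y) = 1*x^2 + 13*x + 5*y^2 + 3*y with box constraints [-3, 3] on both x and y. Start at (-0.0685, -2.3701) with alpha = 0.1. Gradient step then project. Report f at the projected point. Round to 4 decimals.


Step 1: Compute gradient at (-0.0685, -2.3701).
grad_x = 2*1*-0.0685 + 13 = 12.863
grad_y = 2*5*-2.3701 + 3 = -20.701
Step 2: Gradient step.
x_raw = -0.0685 - 0.1*12.863 = -1.3548
y_raw = -2.3701 - 0.1*-20.701 = -0.3
Step 3: Project onto [-3, 3].
x_proj = clip(-1.3548) = -1.3548
y_proj = clip(-0.3) = -0.3
Step 4: Evaluate f.
f(-1.3548, -0.3) = -16.2269


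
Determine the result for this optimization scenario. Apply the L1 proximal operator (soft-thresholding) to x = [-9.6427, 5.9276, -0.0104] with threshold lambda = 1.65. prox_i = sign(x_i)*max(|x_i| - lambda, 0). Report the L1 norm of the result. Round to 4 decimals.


Soft-thresholding with lambda = 1.65:
prox(-9.6427) = sign(-9.6427)*max(|-9.6427| - 1.65, 0) = -7.9927
prox(5.9276) = sign(5.9276)*max(|5.9276| - 1.65, 0) = 4.2776
prox(-0.0104) = sign(-0.0104)*max(|-0.0104| - 1.65, 0) = 0.0
prox(x) = [-7.9927, 4.2776, 0.0]
||prox(x)||_1 = 7.9927 + 4.2776 + 0.0 = 12.2703


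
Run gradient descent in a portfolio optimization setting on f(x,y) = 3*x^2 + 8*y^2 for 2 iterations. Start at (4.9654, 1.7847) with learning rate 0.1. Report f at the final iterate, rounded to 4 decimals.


Gradient descent on f(x,y) = 3*x^2 + 8*y^2.
Starting point: (4.9654, 1.7847), alpha = 0.1
Step 1: grad_x = 2*3*4.9654 = 29.7924, grad_y = 2*8*1.7847 = 28.5552
  x_1 = 4.9654 - 0.1*29.7924 = 1.9862
  y_1 = 1.7847 - 0.1*28.5552 = -1.0708
Step 2: grad_x = 2*3*1.9862 = 11.917, grad_y = 2*8*-1.0708 = -17.1331
  x_2 = 1.9862 - 0.1*11.917 = 0.7945
  y_2 = -1.0708 - 0.1*-17.1331 = 0.6425
f(0.7945, 0.6425) = 3*0.7945^2 + 8*0.6425^2 = 5.1959


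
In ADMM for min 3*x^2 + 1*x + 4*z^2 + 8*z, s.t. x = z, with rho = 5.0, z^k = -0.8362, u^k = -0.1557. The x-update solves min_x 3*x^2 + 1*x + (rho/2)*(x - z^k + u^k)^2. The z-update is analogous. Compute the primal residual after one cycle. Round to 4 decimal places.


ADMM iteration with rho = 5.0, z^k = -0.8362, u^k = -0.1557
Step 1: x-update.
Minimize 3*x^2 + 1*x + (5.0/2)*(x + 0.8362 - 0.1557)^2
FOC: (2*3 + 5.0)*x = -1 + 5.0*(-0.8362 + 0.1557)
x^{k+1} = -0.4002
Step 2: z-update.
Minimize 4*z^2 + 8*z + (5.0/2)*(-0.4002 - z - 0.1557)^2
FOC: (2*4 + 5.0)*z = -8 + 5.0*(-0.4002 - 0.1557)
z^{k+1} = -0.8292
Step 3: u-update.
u^{k+1} = -0.1557 - 0.4002 + 0.8292 = 0.2733
Step 4: Primal residual = |-0.4002 + 0.8292| = 0.429


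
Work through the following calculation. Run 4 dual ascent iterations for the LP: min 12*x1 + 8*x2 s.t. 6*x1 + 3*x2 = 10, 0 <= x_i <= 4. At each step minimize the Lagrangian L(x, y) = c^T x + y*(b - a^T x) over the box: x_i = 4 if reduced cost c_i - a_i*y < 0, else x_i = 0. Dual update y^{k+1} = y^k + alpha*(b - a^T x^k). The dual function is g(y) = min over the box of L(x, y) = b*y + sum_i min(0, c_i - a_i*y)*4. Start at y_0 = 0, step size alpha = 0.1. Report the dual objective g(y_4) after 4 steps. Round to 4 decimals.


Dual ascent for LP: min 12*x1 + 8*x2, 6*x1 + 3*x2 = 10, 0 <= x_i <= 4
Step 1: y^k = 0.0, reduced costs: (12.0, 8.0)
  x^k = (0.0, 0.0), subgradient = b - a^T x = 10.0
  y^{k+1} = 0.0 + 0.1*10.0 = 1.0
Step 2: y^k = 1.0, reduced costs: (6.0, 5.0)
  x^k = (0.0, 0.0), subgradient = b - a^T x = 10.0
  y^{k+1} = 1.0 + 0.1*10.0 = 2.0
Step 3: y^k = 2.0, reduced costs: (0.0, 2.0)
  x^k = (0.0, 0.0), subgradient = b - a^T x = 10.0
  y^{k+1} = 2.0 + 0.1*10.0 = 3.0
Step 4: y^k = 3.0, reduced costs: (-6.0, -1.0)
  x^k = (4.0, 4.0), subgradient = b - a^T x = -26.0
  y^{k+1} = 3.0 + 0.1*-26.0 = 0.4
Dual objective at y_4 = 0.4: reduced costs (9.6, 6.8), box minimizer x = (0.0, 0.0)
g(y_4) = b*y + (c1 - a1*y)*x1 + (c2 - a2*y)*x2 = 10*0.4 + 9.6*0.0 + 6.8*0.0 = 4.0 + 0.0 + 0.0 = 4.0


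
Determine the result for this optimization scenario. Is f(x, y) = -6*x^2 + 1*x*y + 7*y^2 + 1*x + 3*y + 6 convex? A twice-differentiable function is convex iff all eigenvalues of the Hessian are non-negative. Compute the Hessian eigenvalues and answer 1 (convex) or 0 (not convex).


The Hessian of f(x,y) = -6*x^2 + 1*x*y + 7*y^2 + 1*x + 3*y + 6 is:
H = [[-12, 1], [1, 14]]
Trace = -12 + 14 = 2
Determinant = -12*14 - (1)^2 = -169
Discriminant = (2)^2 - 4*-169 = 680.0
Eigenvalues: lambda_1 = -12.0384, lambda_2 = 14.0384
The function is not convex.

0


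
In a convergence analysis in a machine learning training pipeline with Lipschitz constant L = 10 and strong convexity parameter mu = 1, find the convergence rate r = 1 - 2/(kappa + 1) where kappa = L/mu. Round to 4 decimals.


Step 1: Compute the condition number.
kappa = L/mu = 10/1 = 10.0
Step 2: Compute the convergence rate.
r = 1 - 2/(kappa + 1) = 1 - 2*mu/(L + mu) = (L - mu)/(L + mu) = 9/11 = 0.8182


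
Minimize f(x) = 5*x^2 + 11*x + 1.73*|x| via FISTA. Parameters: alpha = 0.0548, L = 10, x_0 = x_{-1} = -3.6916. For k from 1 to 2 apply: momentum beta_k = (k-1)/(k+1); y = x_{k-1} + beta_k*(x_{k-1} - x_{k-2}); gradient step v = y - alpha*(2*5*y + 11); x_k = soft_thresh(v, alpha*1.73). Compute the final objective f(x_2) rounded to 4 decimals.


FISTA on f(x) = 5*x^2 + 11*x + 1.73*|x|
L = 10, alpha = 0.0548
Iteration 1: beta = 0.0, y = -3.6916 + 0.0*(-3.6916 + 3.6916) = -3.6916
  grad(y) = -25.916, v = y - alpha*grad = -2.2714
  prox(v) = soft_thresh(-2.2714, 0.0948) = -2.1766
Iteration 2: beta = 0.3333, y = -2.1766 + 0.3333*(-2.1766 + 3.6916) = -1.6716
  grad(y) = -5.716, v = y - alpha*grad = -1.3584
  prox(v) = soft_thresh(-1.3584, 0.0948) = -1.2636
f(x_2) = 5*(-1.2636)^2 + 11*(-1.2636) + 1.73*|-1.2636| = -3.7303


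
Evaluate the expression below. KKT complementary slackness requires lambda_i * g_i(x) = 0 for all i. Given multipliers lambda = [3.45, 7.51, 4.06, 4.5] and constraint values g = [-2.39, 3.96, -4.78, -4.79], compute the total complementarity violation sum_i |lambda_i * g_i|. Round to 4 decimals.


KKT complementary slackness check:
lambda_1 * g_1 = 3.45 * -2.39 = -8.2455
lambda_2 * g_2 = 7.51 * 3.96 = 29.7396
lambda_3 * g_3 = 4.06 * -4.78 = -19.4068
lambda_4 * g_4 = 4.5 * -4.79 = -21.555
Total violation = 8.2455 + 29.7396 + 19.4068 + 21.555 = 78.9469


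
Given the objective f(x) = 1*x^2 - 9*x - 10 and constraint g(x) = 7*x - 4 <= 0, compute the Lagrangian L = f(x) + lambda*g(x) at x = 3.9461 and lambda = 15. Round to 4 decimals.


Step 1: Evaluate f(x).
f(3.9461) = 1*3.9461^2 - 9*3.9461 - 10 = -29.9432
Step 2: Evaluate g(x).
g(3.9461) = 7*3.9461 - 4 = 23.6227
Step 3: Compute Lagrangian.
L = -29.9432 + 15*23.6227 = 324.3973


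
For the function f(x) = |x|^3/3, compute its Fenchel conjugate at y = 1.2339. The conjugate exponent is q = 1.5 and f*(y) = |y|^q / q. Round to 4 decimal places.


The conjugate exponent q satisfies 1/p + 1/q = 1.
p = 3, so q = 3/(3 - 1) = 1.5
|y|^q = 1.2339^1.5 = 1.3706
f*(1.2339) = 1.3706 / 1.5 = 0.9138


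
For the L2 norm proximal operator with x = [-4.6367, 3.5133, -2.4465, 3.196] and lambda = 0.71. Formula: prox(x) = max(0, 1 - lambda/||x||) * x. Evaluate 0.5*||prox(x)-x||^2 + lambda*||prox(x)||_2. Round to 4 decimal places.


Step 1: Compute ||x||.
||x|| = 7.074
Step 2: Compute scaling factor.
scale = max(0, 1 - 0.71/7.074) = 0.8996
Step 3: prox(x) = [-4.1713, 3.1607, -2.201, 2.8752]
||prox(x)|| = 6.364
Step 4: Proximal objective.
0.5*||prox-x||^2 = 0.2521
lambda*||prox|| = 4.5184
Total = 4.7705


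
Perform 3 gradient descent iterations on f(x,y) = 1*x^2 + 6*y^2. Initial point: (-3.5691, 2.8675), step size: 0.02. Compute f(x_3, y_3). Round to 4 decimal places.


Gradient descent on f(x,y) = 1*x^2 + 6*y^2.
Starting point: (-3.5691, 2.8675), alpha = 0.02
Step 1: grad_x = 2*1*-3.5691 = -7.1382, grad_y = 2*6*2.8675 = 34.41
  x_1 = -3.5691 - 0.02*-7.1382 = -3.4263
  y_1 = 2.8675 - 0.02*34.41 = 2.1793
Step 2: grad_x = 2*1*-3.4263 = -6.8527, grad_y = 2*6*2.1793 = 26.1516
  x_2 = -3.4263 - 0.02*-6.8527 = -3.2893
  y_2 = 2.1793 - 0.02*26.1516 = 1.6563
Step 3: grad_x = 2*1*-3.2893 = -6.5786, grad_y = 2*6*1.6563 = 19.8752
  x_3 = -3.2893 - 0.02*-6.5786 = -3.1577
  y_3 = 1.6563 - 0.02*19.8752 = 1.2588
f(-3.1577, 1.2588) = 1*(-3.1577)^2 + 6*1.2588^2 = 19.4781


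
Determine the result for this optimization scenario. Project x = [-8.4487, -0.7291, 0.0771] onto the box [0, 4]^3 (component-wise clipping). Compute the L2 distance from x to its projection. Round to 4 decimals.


Project each component onto [0, 4].
clip(-8.4487) = 0.0, clip(-0.7291) = 0.0, clip(0.0771) = 0.0771
Projection = [0.0, 0.0, 0.0771]
Squared diffs: [71.3805, 0.5316, 0.0]
Distance = sqrt(71.9121) = 8.4801


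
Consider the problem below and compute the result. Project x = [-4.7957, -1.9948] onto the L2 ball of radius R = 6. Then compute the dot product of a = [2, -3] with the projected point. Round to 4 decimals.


Step 1: Compute ||x|| (intermediates to 6 decimals).
||x|| = sqrt((-4.7957)^2 + (-1.9948)^2) = 5.194032
Step 2: Project.
Since ||x|| <= R, proj = x (no scaling needed).
proj(x) = [-4.7957, -1.9948]
Step 3: Dot product.
a^T * proj(x) = 2*(-4.7957) - 3*(-1.9948) = -3.607


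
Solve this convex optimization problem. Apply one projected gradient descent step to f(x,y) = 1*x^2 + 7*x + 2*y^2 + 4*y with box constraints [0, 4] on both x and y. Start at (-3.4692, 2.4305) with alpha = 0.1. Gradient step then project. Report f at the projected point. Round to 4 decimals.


Step 1: Compute gradient at (-3.4692, 2.4305).
grad_x = 2*1*-3.4692 + 7 = 0.0616
grad_y = 2*2*2.4305 + 4 = 13.722
Step 2: Gradient step.
x_raw = -3.4692 - 0.1*0.0616 = -3.4754
y_raw = 2.4305 - 0.1*13.722 = 1.0583
Step 3: Project onto [0, 4].
x_proj = clip(-3.4754) = 0.0
y_proj = clip(1.0583) = 1.0583
Step 4: Evaluate f.
f(0.0, 1.0583) = 6.4732


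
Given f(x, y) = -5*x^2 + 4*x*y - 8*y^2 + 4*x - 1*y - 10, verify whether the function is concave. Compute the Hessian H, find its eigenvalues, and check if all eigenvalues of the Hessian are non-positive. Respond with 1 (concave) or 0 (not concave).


The Hessian of f(x,y) = -5*x^2 + 4*x*y - 8*y^2 + 4*x - 1*y - 10 is:
H = [[-10, 4], [4, -16]]
Trace = -10 - 16 = -26
Determinant = -10*-16 - (4)^2 = 144
Discriminant = (-26)^2 - 4*144 = 100.0
Eigenvalues: lambda_1 = -18.0, lambda_2 = -8.0
The function is concave.

1


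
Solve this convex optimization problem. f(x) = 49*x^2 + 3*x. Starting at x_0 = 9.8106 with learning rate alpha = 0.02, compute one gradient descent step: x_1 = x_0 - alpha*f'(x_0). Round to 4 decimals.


We compute the gradient at x_0 and apply the update.
f'(x) = 98*x + 3
f'(9.8106) = 98*9.8106 + 3 = 964.4388
x_1 = 9.8106 - 0.02*964.4388 = -9.4782


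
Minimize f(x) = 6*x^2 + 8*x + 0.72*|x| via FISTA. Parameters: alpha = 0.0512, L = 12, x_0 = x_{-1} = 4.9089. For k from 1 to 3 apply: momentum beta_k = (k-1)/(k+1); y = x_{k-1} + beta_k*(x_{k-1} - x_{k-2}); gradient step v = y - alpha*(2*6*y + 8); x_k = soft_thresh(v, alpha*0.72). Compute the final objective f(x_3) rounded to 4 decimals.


FISTA on f(x) = 6*x^2 + 8*x + 0.72*|x|
L = 12, alpha = 0.0512
Iteration 1: beta = 0.0, y = 4.9089 + 0.0*(4.9089 - 4.9089) = 4.9089
  grad(y) = 66.9068, v = y - alpha*grad = 1.4833
  prox(v) = soft_thresh(1.4833, 0.0369) = 1.4464
Iteration 2: beta = 0.3333, y = 1.4464 + 0.3333*(1.4464 - 4.9089) = 0.2922
  grad(y) = 11.5069, v = y - alpha*grad = -0.2969
  prox(v) = soft_thresh(-0.2969, 0.0369) = -0.26
Iteration 3: beta = 0.5, y = -0.26 + 0.5*(-0.26 - 1.4464) = -1.1133
  grad(y) = -5.3593, v = y - alpha*grad = -0.8389
  prox(v) = soft_thresh(-0.8389, 0.0369) = -0.802
f(x_3) = 6*(-0.802)^2 + 8*(-0.802) + 0.72*|-0.802| = -1.9793


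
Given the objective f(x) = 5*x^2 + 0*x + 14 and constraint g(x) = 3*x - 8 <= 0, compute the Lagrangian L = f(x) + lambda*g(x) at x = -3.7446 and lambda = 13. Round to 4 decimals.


Step 1: Evaluate f(x).
f(-3.7446) = 5*(-3.7446)^2 + 0*(-3.7446) + 14 = 84.1101
Step 2: Evaluate g(x).
g(-3.7446) = 3*-3.7446 - 8 = -19.2338
Step 3: Compute Lagrangian.
L = 84.1101 + 13*-19.2338 = -165.9293


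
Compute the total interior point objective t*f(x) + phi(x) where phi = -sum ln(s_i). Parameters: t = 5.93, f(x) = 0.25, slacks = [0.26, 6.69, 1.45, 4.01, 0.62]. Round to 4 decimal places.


Step 1: Compute log-barrier.
ln values: [-1.3471, 1.9006, 0.3716, 1.3888, -0.478]
phi = -(-1.3471 + 1.9006 + 0.3716 + 1.3888 - 0.478) = -1.8359
Step 2: Compute augmented objective.
t*f(x) = 5.93*0.25 = 1.4825
Total = 1.4825 - 1.8359 = -0.3534


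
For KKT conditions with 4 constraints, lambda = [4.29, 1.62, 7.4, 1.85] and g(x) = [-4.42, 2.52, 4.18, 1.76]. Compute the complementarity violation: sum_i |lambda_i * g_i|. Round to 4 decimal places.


KKT complementary slackness check:
lambda_1 * g_1 = 4.29 * -4.42 = -18.9618
lambda_2 * g_2 = 1.62 * 2.52 = 4.0824
lambda_3 * g_3 = 7.4 * 4.18 = 30.932
lambda_4 * g_4 = 1.85 * 1.76 = 3.256
Total violation = 18.9618 + 4.0824 + 30.932 + 3.256 = 57.2322


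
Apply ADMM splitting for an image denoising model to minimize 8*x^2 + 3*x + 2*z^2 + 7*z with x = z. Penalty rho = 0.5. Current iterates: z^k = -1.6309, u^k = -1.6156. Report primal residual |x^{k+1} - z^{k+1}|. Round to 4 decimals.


ADMM iteration with rho = 0.5, z^k = -1.6309, u^k = -1.6156
Step 1: x-update.
Minimize 8*x^2 + 3*x + (0.5/2)*(x + 1.6309 - 1.6156)^2
FOC: (2*8 + 0.5)*x = -3 + 0.5*(-1.6309 + 1.6156)
x^{k+1} = -0.1823
Step 2: z-update.
Minimize 2*z^2 + 7*z + (0.5/2)*(-0.1823 - z - 1.6156)^2
FOC: (2*2 + 0.5)*z = -7 + 0.5*(-0.1823 - 1.6156)
z^{k+1} = -1.7553
Step 3: u-update.
u^{k+1} = -1.6156 - 0.1823 + 1.7553 = -0.0426
Step 4: Primal residual = |-0.1823 + 1.7553| = 1.573


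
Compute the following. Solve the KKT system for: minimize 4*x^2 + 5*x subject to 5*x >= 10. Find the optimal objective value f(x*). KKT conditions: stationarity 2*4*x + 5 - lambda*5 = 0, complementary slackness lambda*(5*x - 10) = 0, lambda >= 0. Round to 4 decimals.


Step 1: Try lambda = 0 (constraint inactive).
x_unc = -5/(2*4) = -0.625
Check: 5*-0.625 = -3.125 < 10 -- violated!
Step 2: Constraint must be active: 5*x = 10
x* = 10/5 = 2.0
lambda = (2*4*2.0 + 5)/5 = 4.2
Step 3: Compute optimal value.
f(x*) = 4*2.0^2 + 5*2.0 = 26.0


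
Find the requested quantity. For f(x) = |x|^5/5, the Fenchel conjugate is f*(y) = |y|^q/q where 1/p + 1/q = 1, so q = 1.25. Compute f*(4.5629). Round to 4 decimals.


The conjugate exponent q satisfies 1/p + 1/q = 1.
p = 5, so q = 5/(5 - 1) = 1.25
|y|^q = 4.5629^1.25 = 6.6689
f*(4.5629) = 6.6689 / 1.25 = 5.3351


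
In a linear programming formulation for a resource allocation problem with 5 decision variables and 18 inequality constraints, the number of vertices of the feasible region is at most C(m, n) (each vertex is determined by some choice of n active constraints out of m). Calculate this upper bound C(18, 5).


Each vertex corresponds to some choice of n active constraints out of m, so the number of vertices is at most C(m, n) = m! / (n!(m-n)!).
m = 18, n = 5
Numerator: 18 * 17 * 16 * 15 * 14
Denominator: 5! = 120
C(18, 5) = 8568


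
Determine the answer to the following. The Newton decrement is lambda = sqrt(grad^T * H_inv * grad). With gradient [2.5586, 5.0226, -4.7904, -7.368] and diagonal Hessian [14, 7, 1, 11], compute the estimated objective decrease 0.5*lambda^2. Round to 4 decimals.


Step 1: H is diagonal, so H^(-1) * g = [0.1828, 0.7175, -4.7904, -0.6698].
Step 2: g^T H^(-1) g = sum_i g_i^2 / H_ii
  = (2.5586)^2/14 + (5.0226)^2/7 + (-4.7904)^2/1 + (-7.368)^2/11
  = 0.4676 + 3.6038 + 22.9479 + 4.9352 = 31.9545
Step 3: Objective decrease = 0.5 * g^T H^(-1) g = 15.9773


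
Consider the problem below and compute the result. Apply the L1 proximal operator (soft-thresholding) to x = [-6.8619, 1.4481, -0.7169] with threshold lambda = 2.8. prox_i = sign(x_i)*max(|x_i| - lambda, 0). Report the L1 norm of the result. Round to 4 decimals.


Soft-thresholding with lambda = 2.8:
prox(-6.8619) = sign(-6.8619)*max(|-6.8619| - 2.8, 0) = -4.0619
prox(1.4481) = sign(1.4481)*max(|1.4481| - 2.8, 0) = 0.0
prox(-0.7169) = sign(-0.7169)*max(|-0.7169| - 2.8, 0) = 0.0
prox(x) = [-4.0619, 0.0, 0.0]
||prox(x)||_1 = 4.0619 + 0.0 + 0.0 = 4.0619


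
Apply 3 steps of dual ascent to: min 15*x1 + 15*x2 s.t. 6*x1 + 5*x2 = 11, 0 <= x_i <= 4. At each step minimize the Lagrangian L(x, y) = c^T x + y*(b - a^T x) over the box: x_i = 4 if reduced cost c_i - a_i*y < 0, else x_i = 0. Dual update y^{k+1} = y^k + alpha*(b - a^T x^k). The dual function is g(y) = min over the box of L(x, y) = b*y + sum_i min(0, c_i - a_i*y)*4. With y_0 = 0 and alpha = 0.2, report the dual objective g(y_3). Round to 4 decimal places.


Dual ascent for LP: min 15*x1 + 15*x2, 6*x1 + 5*x2 = 11, 0 <= x_i <= 4
Step 1: y^k = 0.0, reduced costs: (15.0, 15.0)
  x^k = (0.0, 0.0), subgradient = b - a^T x = 11.0
  y^{k+1} = 0.0 + 0.2*11.0 = 2.2
Step 2: y^k = 2.2, reduced costs: (1.8, 4.0)
  x^k = (0.0, 0.0), subgradient = b - a^T x = 11.0
  y^{k+1} = 2.2 + 0.2*11.0 = 4.4
Step 3: y^k = 4.4, reduced costs: (-11.4, -7.0)
  x^k = (4.0, 4.0), subgradient = b - a^T x = -33.0
  y^{k+1} = 4.4 + 0.2*-33.0 = -2.2
Dual objective at y_3 = -2.2: reduced costs (28.2, 26.0), box minimizer x = (0.0, 0.0)
g(y_3) = b*y + (c1 - a1*y)*x1 + (c2 - a2*y)*x2 = 11*(-2.2) + 28.2*0.0 + 26.0*0.0 = -24.2 + 0.0 + 0.0 = -24.2


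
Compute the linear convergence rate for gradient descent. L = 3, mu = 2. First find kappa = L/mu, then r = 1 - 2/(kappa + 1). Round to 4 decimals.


Step 1: Compute the condition number.
kappa = L/mu = 3/2 = 1.5
Step 2: Compute the convergence rate.
r = 1 - 2/(kappa + 1) = 1 - 2*mu/(L + mu) = (L - mu)/(L + mu) = 1/5 = 0.2


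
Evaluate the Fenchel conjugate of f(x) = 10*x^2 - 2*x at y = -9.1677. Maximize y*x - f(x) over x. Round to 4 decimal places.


f*(y) = sup_x {y*x - a*x^2 - b*x} = sup_x {(y-b)*x - a*x^2}
FOC: (y - b) - 2a*x = 0 => x* = (y - b)/(2a)
x* = (-9.1677 + 2)/(2*10) = -0.3584
f*(-9.1677) = (y-b)^2/(4a) = (-9.1677 + 2)^2/(4*10)
= 51.3759/40 = 1.2844


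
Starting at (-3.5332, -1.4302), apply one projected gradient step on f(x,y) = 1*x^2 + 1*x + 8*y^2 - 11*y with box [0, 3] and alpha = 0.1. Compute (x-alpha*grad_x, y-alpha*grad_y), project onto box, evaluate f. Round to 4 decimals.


Step 1: Compute gradient at (-3.5332, -1.4302).
grad_x = 2*1*-3.5332 + 1 = -6.0664
grad_y = 2*8*-1.4302 - 11 = -33.8832
Step 2: Gradient step.
x_raw = -3.5332 - 0.1*-6.0664 = -2.9266
y_raw = -1.4302 - 0.1*-33.8832 = 1.9581
Step 3: Project onto [0, 3].
x_proj = clip(-2.9266) = 0.0
y_proj = clip(1.9581) = 1.9581
Step 4: Evaluate f.
f(0.0, 1.9581) = 9.1346


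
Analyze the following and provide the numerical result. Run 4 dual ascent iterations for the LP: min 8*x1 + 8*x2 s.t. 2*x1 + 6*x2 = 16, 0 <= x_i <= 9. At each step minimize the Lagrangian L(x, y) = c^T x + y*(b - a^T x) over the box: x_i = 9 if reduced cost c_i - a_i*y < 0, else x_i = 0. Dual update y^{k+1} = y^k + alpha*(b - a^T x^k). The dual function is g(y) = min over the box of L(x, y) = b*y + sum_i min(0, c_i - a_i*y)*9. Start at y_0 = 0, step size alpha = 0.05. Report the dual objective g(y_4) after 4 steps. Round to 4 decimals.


Dual ascent for LP: min 8*x1 + 8*x2, 2*x1 + 6*x2 = 16, 0 <= x_i <= 9
Step 1: y^k = 0.0, reduced costs: (8.0, 8.0)
  x^k = (0.0, 0.0), subgradient = b - a^T x = 16.0
  y^{k+1} = 0.0 + 0.05*16.0 = 0.8
Step 2: y^k = 0.8, reduced costs: (6.4, 3.2)
  x^k = (0.0, 0.0), subgradient = b - a^T x = 16.0
  y^{k+1} = 0.8 + 0.05*16.0 = 1.6
Step 3: y^k = 1.6, reduced costs: (4.8, -1.6)
  x^k = (0.0, 9.0), subgradient = b - a^T x = -38.0
  y^{k+1} = 1.6 + 0.05*-38.0 = -0.3
Step 4: y^k = -0.3, reduced costs: (8.6, 9.8)
  x^k = (0.0, 0.0), subgradient = b - a^T x = 16.0
  y^{k+1} = -0.3 + 0.05*16.0 = 0.5
Dual objective at y_4 = 0.5: reduced costs (7.0, 5.0), box minimizer x = (0.0, 0.0)
g(y_4) = b*y + (c1 - a1*y)*x1 + (c2 - a2*y)*x2 = 16*0.5 + 7.0*0.0 + 5.0*0.0 = 8.0 + 0.0 + 0.0 = 8.0


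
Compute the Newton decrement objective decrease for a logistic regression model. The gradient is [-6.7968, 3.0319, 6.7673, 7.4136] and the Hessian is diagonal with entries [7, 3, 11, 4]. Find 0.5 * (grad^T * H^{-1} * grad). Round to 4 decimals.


Step 1: H is diagonal, so H^(-1) * g = [-0.971, 1.0106, 0.6152, 1.8534].
Step 2: g^T H^(-1) g = sum_i g_i^2 / H_ii
  = (-6.7968)^2/7 + (3.0319)^2/3 + (6.7673)^2/11 + (7.4136)^2/4
  = 6.5995 + 3.0641 + 4.1633 + 13.7404 = 27.5673
Step 3: Objective decrease = 0.5 * g^T H^(-1) g = 13.7837


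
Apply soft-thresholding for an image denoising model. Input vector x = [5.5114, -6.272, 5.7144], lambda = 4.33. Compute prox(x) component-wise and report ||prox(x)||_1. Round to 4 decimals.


Soft-thresholding with lambda = 4.33:
prox(5.5114) = sign(5.5114)*max(|5.5114| - 4.33, 0) = 1.1814
prox(-6.272) = sign(-6.272)*max(|-6.272| - 4.33, 0) = -1.942
prox(5.7144) = sign(5.7144)*max(|5.7144| - 4.33, 0) = 1.3844
prox(x) = [1.1814, -1.942, 1.3844]
||prox(x)||_1 = 1.1814 + 1.942 + 1.3844 = 4.5078


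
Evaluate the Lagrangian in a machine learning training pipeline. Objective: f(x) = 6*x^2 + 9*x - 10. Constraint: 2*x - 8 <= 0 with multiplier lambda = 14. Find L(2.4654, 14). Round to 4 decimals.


Step 1: Evaluate f(x).
f(2.4654) = 6*2.4654^2 + 9*2.4654 - 10 = 48.6578
Step 2: Evaluate g(x).
g(2.4654) = 2*2.4654 - 8 = -3.0692
Step 3: Compute Lagrangian.
L = 48.6578 + 14*-3.0692 = 5.689


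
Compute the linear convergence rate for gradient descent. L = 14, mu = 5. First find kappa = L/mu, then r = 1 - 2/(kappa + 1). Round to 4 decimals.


Step 1: Compute the condition number.
kappa = L/mu = 14/5 = 2.8
Step 2: Compute the convergence rate.
r = 1 - 2/(kappa + 1) = 1 - 2*mu/(L + mu) = (L - mu)/(L + mu) = 9/19 = 0.4737


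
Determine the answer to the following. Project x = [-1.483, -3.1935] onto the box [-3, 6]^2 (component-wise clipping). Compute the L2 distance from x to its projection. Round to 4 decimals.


Project each component onto [-3, 6].
clip(-1.483) = -1.483, clip(-3.1935) = -3.0
Projection = [-1.483, -3.0]
Squared diffs: [0.0, 0.0374]
Distance = sqrt(0.0374) = 0.1935


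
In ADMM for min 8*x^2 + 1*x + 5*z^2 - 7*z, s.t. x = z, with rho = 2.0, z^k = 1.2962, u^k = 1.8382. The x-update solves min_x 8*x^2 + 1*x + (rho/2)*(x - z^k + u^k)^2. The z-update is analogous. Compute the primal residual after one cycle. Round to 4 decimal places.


ADMM iteration with rho = 2.0, z^k = 1.2962, u^k = 1.8382
Step 1: x-update.
Minimize 8*x^2 + 1*x + (2.0/2)*(x - 1.2962 + 1.8382)^2
FOC: (2*8 + 2.0)*x = -1 + 2.0*(1.2962 - 1.8382)
x^{k+1} = -0.1158
Step 2: z-update.
Minimize 5*z^2 - 7*z + (2.0/2)*(-0.1158 - z + 1.8382)^2
FOC: (2*5 + 2.0)*z = 7 + 2.0*(-0.1158 + 1.8382)
z^{k+1} = 0.8704
Step 3: u-update.
u^{k+1} = 1.8382 - 0.1158 - 0.8704 = 0.852
Step 4: Primal residual = |-0.1158 - 0.8704| = 0.9862


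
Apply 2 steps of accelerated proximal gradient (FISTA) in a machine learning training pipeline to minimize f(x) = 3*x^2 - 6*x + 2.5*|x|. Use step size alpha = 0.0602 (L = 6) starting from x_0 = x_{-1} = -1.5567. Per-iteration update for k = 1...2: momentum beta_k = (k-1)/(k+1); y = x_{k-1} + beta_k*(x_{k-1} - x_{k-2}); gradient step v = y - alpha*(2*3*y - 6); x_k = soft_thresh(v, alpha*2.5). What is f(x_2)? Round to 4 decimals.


FISTA on f(x) = 3*x^2 - 6*x + 2.5*|x|
L = 6, alpha = 0.0602
Iteration 1: beta = 0.0, y = -1.5567 + 0.0*(-1.5567 + 1.5567) = -1.5567
  grad(y) = -15.3402, v = y - alpha*grad = -0.6332
  prox(v) = soft_thresh(-0.6332, 0.1505) = -0.4827
Iteration 2: beta = 0.3333, y = -0.4827 + 0.3333*(-0.4827 + 1.5567) = -0.1247
  grad(y) = -6.7484, v = y - alpha*grad = 0.2815
  prox(v) = soft_thresh(0.2815, 0.1505) = 0.131
f(x_2) = 3*0.131^2 - 6*0.131 + 2.5*|0.131| = -0.4071


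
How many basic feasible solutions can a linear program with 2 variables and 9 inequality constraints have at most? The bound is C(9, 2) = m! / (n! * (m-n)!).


Each vertex corresponds to some choice of n active constraints out of m, so the number of vertices is at most C(m, n) = m! / (n!(m-n)!).
m = 9, n = 2
Numerator: 9 * 8
Denominator: 2! = 2
C(9, 2) = 36


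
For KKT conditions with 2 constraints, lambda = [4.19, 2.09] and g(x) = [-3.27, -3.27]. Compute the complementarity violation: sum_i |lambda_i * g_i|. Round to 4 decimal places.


KKT complementary slackness check:
lambda_1 * g_1 = 4.19 * -3.27 = -13.7013
lambda_2 * g_2 = 2.09 * -3.27 = -6.8343
Total violation = 13.7013 + 6.8343 = 20.5356


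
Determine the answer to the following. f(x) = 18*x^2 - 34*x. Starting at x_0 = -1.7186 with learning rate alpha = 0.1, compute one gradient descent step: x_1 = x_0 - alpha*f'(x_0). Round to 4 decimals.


We compute the gradient at x_0 and apply the update.
f'(x) = 36*x - 34
f'(-1.7186) = 36*-1.7186 - 34 = -95.8696
x_1 = -1.7186 - 0.1*-95.8696 = 7.8684


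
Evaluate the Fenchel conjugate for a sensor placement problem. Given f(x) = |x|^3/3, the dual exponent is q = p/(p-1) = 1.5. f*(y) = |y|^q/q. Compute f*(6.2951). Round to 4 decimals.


The conjugate exponent q satisfies 1/p + 1/q = 1.
p = 3, so q = 3/(3 - 1) = 1.5
|y|^q = 6.2951^1.5 = 15.7944
f*(6.2951) = 15.7944 / 1.5 = 10.5296


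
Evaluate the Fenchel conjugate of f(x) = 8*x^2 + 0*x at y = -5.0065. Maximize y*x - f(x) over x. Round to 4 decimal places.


f*(y) = sup_x {y*x - a*x^2 - b*x} = sup_x {(y-b)*x - a*x^2}
FOC: (y - b) - 2a*x = 0 => x* = (y - b)/(2a)
x* = (-5.0065 - 0)/(2*8) = -0.3129
f*(-5.0065) = (y-b)^2/(4a) = (-5.0065 - 0)^2/(4*8)
= 25.065/32 = 0.7833


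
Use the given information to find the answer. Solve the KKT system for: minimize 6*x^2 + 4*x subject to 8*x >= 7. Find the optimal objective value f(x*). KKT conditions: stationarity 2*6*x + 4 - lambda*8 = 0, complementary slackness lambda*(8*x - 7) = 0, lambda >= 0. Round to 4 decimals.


Step 1: Try lambda = 0 (constraint inactive).
x_unc = -4/(2*6) = -0.3333
Check: 8*-0.3333 = -2.6664 < 7 -- violated!
Step 2: Constraint must be active: 8*x = 7
x* = 7/8 = 0.875
lambda = (2*6*0.875 + 4)/8 = 1.8125
Step 3: Compute optimal value.
f(x*) = 6*0.875^2 + 4*0.875 = 8.0938


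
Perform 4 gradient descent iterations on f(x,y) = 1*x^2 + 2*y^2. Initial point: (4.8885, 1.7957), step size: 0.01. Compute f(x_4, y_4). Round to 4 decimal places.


Gradient descent on f(x,y) = 1*x^2 + 2*y^2.
Starting point: (4.8885, 1.7957), alpha = 0.01
Step 1: grad_x = 2*1*4.8885 = 9.777, grad_y = 2*2*1.7957 = 7.1828
  x_1 = 4.8885 - 0.01*9.777 = 4.7907
  y_1 = 1.7957 - 0.01*7.1828 = 1.7239
Step 2: grad_x = 2*1*4.7907 = 9.5815, grad_y = 2*2*1.7239 = 6.8955
  x_2 = 4.7907 - 0.01*9.5815 = 4.6949
  y_2 = 1.7239 - 0.01*6.8955 = 1.6549
Step 3: grad_x = 2*1*4.6949 = 9.3898, grad_y = 2*2*1.6549 = 6.6197
  x_3 = 4.6949 - 0.01*9.3898 = 4.601
  y_3 = 1.6549 - 0.01*6.6197 = 1.5887
Step 4: grad_x = 2*1*4.601 = 9.202, grad_y = 2*2*1.5887 = 6.3549
  x_4 = 4.601 - 0.01*9.202 = 4.509
  y_4 = 1.5887 - 0.01*6.3549 = 1.5252
f(4.509, 1.5252) = 1*4.509^2 + 2*1.5252^2 = 24.9833


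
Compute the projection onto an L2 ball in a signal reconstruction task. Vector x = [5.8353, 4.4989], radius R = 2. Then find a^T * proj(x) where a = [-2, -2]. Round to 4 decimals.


Step 1: Compute ||x|| (intermediates to 6 decimals).
||x|| = sqrt(5.8353^2 + 4.4989^2) = 7.368231
Step 2: Project.
Since ||x|| > R, scale = R/||x|| = 2/7.368231 = 0.271436, proj(x) = scale * x
proj(x) = [1.58391, 1.221163]
Step 3: Dot product.
a^T * proj(x) = -2*1.58391 - 2*1.221163 = -5.6101


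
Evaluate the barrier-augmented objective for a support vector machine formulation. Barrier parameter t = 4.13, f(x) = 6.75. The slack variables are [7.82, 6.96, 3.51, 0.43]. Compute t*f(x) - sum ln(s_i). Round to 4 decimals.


Step 1: Compute log-barrier.
ln values: [2.0567, 1.9402, 1.2556, -0.844]
phi = -(2.0567 + 1.9402 + 1.2556 - 0.844) = -4.4085
Step 2: Compute augmented objective.
t*f(x) = 4.13*6.75 = 27.8775
Total = 27.8775 - 4.4085 = 23.469


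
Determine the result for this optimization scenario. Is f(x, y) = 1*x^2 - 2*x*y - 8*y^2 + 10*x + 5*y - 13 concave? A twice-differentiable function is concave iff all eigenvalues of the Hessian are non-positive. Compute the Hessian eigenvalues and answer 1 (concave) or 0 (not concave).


The Hessian of f(x,y) = 1*x^2 - 2*x*y - 8*y^2 + 10*x + 5*y - 13 is:
H = [[2, -2], [-2, -16]]
Trace = 2 - 16 = -14
Determinant = 2*-16 - (-2)^2 = -36
Discriminant = (-14)^2 - 4*-36 = 340.0
Eigenvalues: lambda_1 = -16.2195, lambda_2 = 2.2195
The function is not concave.

0


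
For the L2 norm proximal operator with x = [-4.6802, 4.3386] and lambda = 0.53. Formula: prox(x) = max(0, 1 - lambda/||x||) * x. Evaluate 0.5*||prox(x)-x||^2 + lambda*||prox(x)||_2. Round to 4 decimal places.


Step 1: Compute ||x||.
||x|| = 6.3818
Step 2: Compute scaling factor.
scale = max(0, 1 - 0.53/6.3818) = 0.917
Step 3: prox(x) = [-4.2915, 3.9783]
||prox(x)|| = 5.8518
Step 4: Proximal objective.
0.5*||prox-x||^2 = 0.1405
lambda*||prox|| = 3.1015
Total = 3.2419


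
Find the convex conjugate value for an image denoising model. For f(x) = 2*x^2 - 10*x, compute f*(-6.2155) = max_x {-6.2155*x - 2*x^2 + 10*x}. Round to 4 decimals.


f*(y) = sup_x {y*x - a*x^2 - b*x} = sup_x {(y-b)*x - a*x^2}
FOC: (y - b) - 2a*x = 0 => x* = (y - b)/(2a)
x* = (-6.2155 + 10)/(2*2) = 0.9461
f*(-6.2155) = (y-b)^2/(4a) = (-6.2155 + 10)^2/(4*2)
= 14.3224/8 = 1.7903


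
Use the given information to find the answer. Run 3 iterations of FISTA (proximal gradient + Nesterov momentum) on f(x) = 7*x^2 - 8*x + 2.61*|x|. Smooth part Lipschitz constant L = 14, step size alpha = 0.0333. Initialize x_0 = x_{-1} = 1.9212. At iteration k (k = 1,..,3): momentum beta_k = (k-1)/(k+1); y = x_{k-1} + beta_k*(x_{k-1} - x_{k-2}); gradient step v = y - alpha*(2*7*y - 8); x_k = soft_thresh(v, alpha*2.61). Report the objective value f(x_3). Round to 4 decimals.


FISTA on f(x) = 7*x^2 - 8*x + 2.61*|x|
L = 14, alpha = 0.0333
Iteration 1: beta = 0.0, y = 1.9212 + 0.0*(1.9212 - 1.9212) = 1.9212
  grad(y) = 18.8968, v = y - alpha*grad = 1.2919
  prox(v) = soft_thresh(1.2919, 0.0869) = 1.205
Iteration 2: beta = 0.3333, y = 1.205 + 0.3333*(1.205 - 1.9212) = 0.9663
  grad(y) = 5.5282, v = y - alpha*grad = 0.7822
  prox(v) = soft_thresh(0.7822, 0.0869) = 0.6953
Iteration 3: beta = 0.5, y = 0.6953 + 0.5*(0.6953 - 1.205) = 0.4404
  grad(y) = -1.8339, v = y - alpha*grad = 0.5015
  prox(v) = soft_thresh(0.5015, 0.0869) = 0.4146
f(x_3) = 7*0.4146^2 - 8*0.4146 + 2.61*|0.4146| = -1.0314


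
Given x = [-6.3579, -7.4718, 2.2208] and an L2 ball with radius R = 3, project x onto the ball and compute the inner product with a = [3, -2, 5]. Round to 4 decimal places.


Step 1: Compute ||x|| (intermediates to 6 decimals).
||x|| = sqrt((-6.3579)^2 + (-7.4718)^2 + 2.2208^2) = 10.058958
Step 2: Project.
Since ||x|| > R, scale = R/||x|| = 3/10.058958 = 0.298242, proj(x) = scale * x
proj(x) = [-1.896193, -2.228405, 0.662336]
Step 3: Dot product.
a^T * proj(x) = 3*(-1.896193) - 2*(-2.228405) + 5*0.662336 = 2.0799


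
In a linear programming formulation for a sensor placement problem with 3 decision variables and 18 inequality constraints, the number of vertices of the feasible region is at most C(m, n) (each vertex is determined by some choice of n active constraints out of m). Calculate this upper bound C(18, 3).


Each vertex corresponds to some choice of n active constraints out of m, so the number of vertices is at most C(m, n) = m! / (n!(m-n)!).
m = 18, n = 3
Numerator: 18 * 17 * 16
Denominator: 3! = 6
C(18, 3) = 816


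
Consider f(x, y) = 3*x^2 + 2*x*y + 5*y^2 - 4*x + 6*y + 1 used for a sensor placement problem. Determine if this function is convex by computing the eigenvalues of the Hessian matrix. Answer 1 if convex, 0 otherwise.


The Hessian of f(x,y) = 3*x^2 + 2*x*y + 5*y^2 - 4*x + 6*y + 1 is:
H = [[6, 2], [2, 10]]
Trace = 6 + 10 = 16
Determinant = 6*10 - (2)^2 = 56
Discriminant = (16)^2 - 4*56 = 32.0
Eigenvalues: lambda_1 = 5.1716, lambda_2 = 10.8284
The function is convex.

1


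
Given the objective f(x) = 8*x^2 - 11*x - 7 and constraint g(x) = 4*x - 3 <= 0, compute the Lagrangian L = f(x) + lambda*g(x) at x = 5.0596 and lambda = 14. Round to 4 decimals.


Step 1: Evaluate f(x).
f(5.0596) = 8*5.0596^2 - 11*5.0596 - 7 = 142.1408
Step 2: Evaluate g(x).
g(5.0596) = 4*5.0596 - 3 = 17.2384
Step 3: Compute Lagrangian.
L = 142.1408 + 14*17.2384 = 383.4784


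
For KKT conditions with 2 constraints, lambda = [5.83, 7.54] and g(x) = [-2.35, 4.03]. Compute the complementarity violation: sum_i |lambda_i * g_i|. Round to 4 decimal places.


KKT complementary slackness check:
lambda_1 * g_1 = 5.83 * -2.35 = -13.7005
lambda_2 * g_2 = 7.54 * 4.03 = 30.3862
Total violation = 13.7005 + 30.3862 = 44.0867


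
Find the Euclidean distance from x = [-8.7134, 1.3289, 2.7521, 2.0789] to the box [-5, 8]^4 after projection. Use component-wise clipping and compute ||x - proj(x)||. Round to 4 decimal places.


Project each component onto [-5, 8].
clip(-8.7134) = -5.0, clip(1.3289) = 1.3289, clip(2.7521) = 2.7521, clip(2.0789) = 2.0789
Projection = [-5.0, 1.3289, 2.7521, 2.0789]
Squared diffs: [13.7893, 0.0, 0.0, 0.0]
Distance = sqrt(13.7893) = 3.7134


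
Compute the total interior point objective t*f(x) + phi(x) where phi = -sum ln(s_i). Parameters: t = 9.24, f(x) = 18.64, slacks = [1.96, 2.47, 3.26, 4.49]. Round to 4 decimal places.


Step 1: Compute log-barrier.
ln values: [0.6729, 0.9042, 1.1817, 1.5019]
phi = -(0.6729 + 0.9042 + 1.1817 + 1.5019) = -4.2607
Step 2: Compute augmented objective.
t*f(x) = 9.24*18.64 = 172.2336
Total = 172.2336 - 4.2607 = 167.9729


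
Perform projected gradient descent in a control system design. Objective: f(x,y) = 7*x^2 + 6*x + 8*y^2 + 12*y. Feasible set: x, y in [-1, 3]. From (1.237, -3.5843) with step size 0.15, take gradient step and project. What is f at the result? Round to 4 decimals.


Step 1: Compute gradient at (1.237, -3.5843).
grad_x = 2*7*1.237 + 6 = 23.318
grad_y = 2*8*-3.5843 + 12 = -45.3488
Step 2: Gradient step.
x_raw = 1.237 - 0.15*23.318 = -2.2607
y_raw = -3.5843 - 0.15*-45.3488 = 3.218
Step 3: Project onto [-1, 3].
x_proj = clip(-2.2607) = -1.0
y_proj = clip(3.218) = 3.0
Step 4: Evaluate f.
f(-1.0, 3.0) = 109.0


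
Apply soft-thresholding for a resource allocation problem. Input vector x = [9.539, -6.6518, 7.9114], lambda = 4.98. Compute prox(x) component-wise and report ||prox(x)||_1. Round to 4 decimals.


Soft-thresholding with lambda = 4.98:
prox(9.539) = sign(9.539)*max(|9.539| - 4.98, 0) = 4.559
prox(-6.6518) = sign(-6.6518)*max(|-6.6518| - 4.98, 0) = -1.6718
prox(7.9114) = sign(7.9114)*max(|7.9114| - 4.98, 0) = 2.9314
prox(x) = [4.559, -1.6718, 2.9314]
||prox(x)||_1 = 4.559 + 1.6718 + 2.9314 = 9.1622


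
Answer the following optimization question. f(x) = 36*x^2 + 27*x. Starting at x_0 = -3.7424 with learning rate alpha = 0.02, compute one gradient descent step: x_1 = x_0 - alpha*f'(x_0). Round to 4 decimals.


We compute the gradient at x_0 and apply the update.
f'(x) = 72*x + 27
f'(-3.7424) = 72*-3.7424 + 27 = -242.4528
x_1 = -3.7424 - 0.02*-242.4528 = 1.1067


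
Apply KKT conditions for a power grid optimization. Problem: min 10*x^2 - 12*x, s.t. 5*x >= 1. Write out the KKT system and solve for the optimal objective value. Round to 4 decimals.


Step 1: Try lambda = 0 (constraint inactive).
Stationarity: 2*10*x - 12 = 0
x* = 12/(2*10) = 0.6
Check constraint: 5*0.6 = 3.0 >= 1 -- satisfied.
Step 2: Compute optimal value.
f(x*) = 10*0.6^2 - 12*0.6 = -3.6


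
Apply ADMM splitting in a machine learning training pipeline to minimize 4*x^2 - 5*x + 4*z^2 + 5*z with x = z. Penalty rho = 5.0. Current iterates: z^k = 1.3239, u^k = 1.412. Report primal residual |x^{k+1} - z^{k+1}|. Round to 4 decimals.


ADMM iteration with rho = 5.0, z^k = 1.3239, u^k = 1.412
Step 1: x-update.
Minimize 4*x^2 - 5*x + (5.0/2)*(x - 1.3239 + 1.412)^2
FOC: (2*4 + 5.0)*x = 5 + 5.0*(1.3239 - 1.412)
x^{k+1} = 0.3507
Step 2: z-update.
Minimize 4*z^2 + 5*z + (5.0/2)*(0.3507 - z + 1.412)^2
FOC: (2*4 + 5.0)*z = -5 + 5.0*(0.3507 + 1.412)
z^{k+1} = 0.2934
Step 3: u-update.
u^{k+1} = 1.412 + 0.3507 - 0.2934 = 1.4694
Step 4: Primal residual = |0.3507 - 0.2934| = 0.0574


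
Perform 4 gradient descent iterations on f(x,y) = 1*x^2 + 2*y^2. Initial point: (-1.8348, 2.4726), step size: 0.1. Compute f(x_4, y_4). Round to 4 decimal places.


Gradient descent on f(x,y) = 1*x^2 + 2*y^2.
Starting point: (-1.8348, 2.4726), alpha = 0.1
Step 1: grad_x = 2*1*-1.8348 = -3.6696, grad_y = 2*2*2.4726 = 9.8904
  x_1 = -1.8348 - 0.1*-3.6696 = -1.4678
  y_1 = 2.4726 - 0.1*9.8904 = 1.4836
Step 2: grad_x = 2*1*-1.4678 = -2.9357, grad_y = 2*2*1.4836 = 5.9342
  x_2 = -1.4678 - 0.1*-2.9357 = -1.1743
  y_2 = 1.4836 - 0.1*5.9342 = 0.8901
Step 3: grad_x = 2*1*-1.1743 = -2.3485, grad_y = 2*2*0.8901 = 3.5605
  x_3 = -1.1743 - 0.1*-2.3485 = -0.9394
  y_3 = 0.8901 - 0.1*3.5605 = 0.5341
Step 4: grad_x = 2*1*-0.9394 = -1.8788, grad_y = 2*2*0.5341 = 2.1363
  x_4 = -0.9394 - 0.1*-1.8788 = -0.7515
  y_4 = 0.5341 - 0.1*2.1363 = 0.3204
f(-0.7515, 0.3204) = 1*(-0.7515)^2 + 2*0.3204^2 = 0.7702
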